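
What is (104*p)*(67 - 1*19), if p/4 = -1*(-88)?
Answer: 1757184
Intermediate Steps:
p = 352 (p = 4*(-1*(-88)) = 4*88 = 352)
(104*p)*(67 - 1*19) = (104*352)*(67 - 1*19) = 36608*(67 - 19) = 36608*48 = 1757184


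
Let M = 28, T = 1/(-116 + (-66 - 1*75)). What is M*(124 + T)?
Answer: 892276/257 ≈ 3471.9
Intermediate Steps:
T = -1/257 (T = 1/(-116 + (-66 - 75)) = 1/(-116 - 141) = 1/(-257) = -1/257 ≈ -0.0038911)
M*(124 + T) = 28*(124 - 1/257) = 28*(31867/257) = 892276/257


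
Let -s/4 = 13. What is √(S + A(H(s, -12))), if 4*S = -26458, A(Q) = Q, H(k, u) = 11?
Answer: I*√26414/2 ≈ 81.262*I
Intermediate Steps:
s = -52 (s = -4*13 = -52)
S = -13229/2 (S = (¼)*(-26458) = -13229/2 ≈ -6614.5)
√(S + A(H(s, -12))) = √(-13229/2 + 11) = √(-13207/2) = I*√26414/2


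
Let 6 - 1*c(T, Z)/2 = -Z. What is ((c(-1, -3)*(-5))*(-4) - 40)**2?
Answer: 6400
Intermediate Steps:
c(T, Z) = 12 + 2*Z (c(T, Z) = 12 - (-2)*Z = 12 + 2*Z)
((c(-1, -3)*(-5))*(-4) - 40)**2 = (((12 + 2*(-3))*(-5))*(-4) - 40)**2 = (((12 - 6)*(-5))*(-4) - 40)**2 = ((6*(-5))*(-4) - 40)**2 = (-30*(-4) - 40)**2 = (120 - 40)**2 = 80**2 = 6400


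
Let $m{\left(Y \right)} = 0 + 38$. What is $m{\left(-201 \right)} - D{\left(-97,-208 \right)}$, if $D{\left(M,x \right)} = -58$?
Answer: $96$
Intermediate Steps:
$m{\left(Y \right)} = 38$
$m{\left(-201 \right)} - D{\left(-97,-208 \right)} = 38 - -58 = 38 + 58 = 96$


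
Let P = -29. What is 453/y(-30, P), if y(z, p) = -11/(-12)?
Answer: 5436/11 ≈ 494.18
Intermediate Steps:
y(z, p) = 11/12 (y(z, p) = -11*(-1/12) = 11/12)
453/y(-30, P) = 453/(11/12) = 453*(12/11) = 5436/11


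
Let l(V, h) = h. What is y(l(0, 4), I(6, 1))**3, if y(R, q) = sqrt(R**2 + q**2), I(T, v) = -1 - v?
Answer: 40*sqrt(5) ≈ 89.443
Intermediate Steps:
y(l(0, 4), I(6, 1))**3 = (sqrt(4**2 + (-1 - 1*1)**2))**3 = (sqrt(16 + (-1 - 1)**2))**3 = (sqrt(16 + (-2)**2))**3 = (sqrt(16 + 4))**3 = (sqrt(20))**3 = (2*sqrt(5))**3 = 40*sqrt(5)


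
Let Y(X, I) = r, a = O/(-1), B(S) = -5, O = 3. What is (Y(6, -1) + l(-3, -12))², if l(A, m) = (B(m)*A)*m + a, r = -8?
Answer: 36481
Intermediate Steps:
a = -3 (a = 3/(-1) = 3*(-1) = -3)
Y(X, I) = -8
l(A, m) = -3 - 5*A*m (l(A, m) = (-5*A)*m - 3 = -5*A*m - 3 = -3 - 5*A*m)
(Y(6, -1) + l(-3, -12))² = (-8 + (-3 - 5*(-3)*(-12)))² = (-8 + (-3 - 180))² = (-8 - 183)² = (-191)² = 36481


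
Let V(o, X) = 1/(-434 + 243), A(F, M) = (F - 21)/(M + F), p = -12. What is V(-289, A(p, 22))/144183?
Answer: -1/27538953 ≈ -3.6312e-8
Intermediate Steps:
A(F, M) = (-21 + F)/(F + M)
V(o, X) = -1/191 (V(o, X) = 1/(-191) = -1/191)
V(-289, A(p, 22))/144183 = -1/191/144183 = -1/191*1/144183 = -1/27538953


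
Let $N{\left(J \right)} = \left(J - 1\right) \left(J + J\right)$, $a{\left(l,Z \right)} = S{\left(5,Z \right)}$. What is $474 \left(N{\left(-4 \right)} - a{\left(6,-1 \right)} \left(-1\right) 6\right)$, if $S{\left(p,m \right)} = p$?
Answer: $33180$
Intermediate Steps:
$a{\left(l,Z \right)} = 5$
$N{\left(J \right)} = 2 J \left(-1 + J\right)$ ($N{\left(J \right)} = \left(-1 + J\right) 2 J = 2 J \left(-1 + J\right)$)
$474 \left(N{\left(-4 \right)} - a{\left(6,-1 \right)} \left(-1\right) 6\right) = 474 \left(2 \left(-4\right) \left(-1 - 4\right) - 5 \left(-1\right) 6\right) = 474 \left(2 \left(-4\right) \left(-5\right) - \left(-5\right) 6\right) = 474 \left(40 - -30\right) = 474 \left(40 + 30\right) = 474 \cdot 70 = 33180$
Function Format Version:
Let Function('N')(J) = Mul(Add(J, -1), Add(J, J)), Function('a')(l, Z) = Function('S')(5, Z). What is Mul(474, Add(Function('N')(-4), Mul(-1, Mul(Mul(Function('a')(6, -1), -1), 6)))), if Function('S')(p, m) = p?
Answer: 33180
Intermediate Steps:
Function('a')(l, Z) = 5
Function('N')(J) = Mul(2, J, Add(-1, J)) (Function('N')(J) = Mul(Add(-1, J), Mul(2, J)) = Mul(2, J, Add(-1, J)))
Mul(474, Add(Function('N')(-4), Mul(-1, Mul(Mul(Function('a')(6, -1), -1), 6)))) = Mul(474, Add(Mul(2, -4, Add(-1, -4)), Mul(-1, Mul(Mul(5, -1), 6)))) = Mul(474, Add(Mul(2, -4, -5), Mul(-1, Mul(-5, 6)))) = Mul(474, Add(40, Mul(-1, -30))) = Mul(474, Add(40, 30)) = Mul(474, 70) = 33180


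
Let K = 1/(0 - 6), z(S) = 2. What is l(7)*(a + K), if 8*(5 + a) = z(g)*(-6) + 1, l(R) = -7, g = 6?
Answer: 1099/24 ≈ 45.792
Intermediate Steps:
K = -1/6 (K = 1/(-6) = -1/6 ≈ -0.16667)
a = -51/8 (a = -5 + (2*(-6) + 1)/8 = -5 + (-12 + 1)/8 = -5 + (1/8)*(-11) = -5 - 11/8 = -51/8 ≈ -6.3750)
l(7)*(a + K) = -7*(-51/8 - 1/6) = -7*(-157/24) = 1099/24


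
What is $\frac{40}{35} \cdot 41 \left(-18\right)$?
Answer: $- \frac{5904}{7} \approx -843.43$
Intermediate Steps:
$\frac{40}{35} \cdot 41 \left(-18\right) = 40 \cdot \frac{1}{35} \cdot 41 \left(-18\right) = \frac{8}{7} \cdot 41 \left(-18\right) = \frac{328}{7} \left(-18\right) = - \frac{5904}{7}$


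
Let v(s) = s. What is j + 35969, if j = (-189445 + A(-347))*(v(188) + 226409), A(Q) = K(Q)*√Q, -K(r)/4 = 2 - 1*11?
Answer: -42927632696 + 8157492*I*√347 ≈ -4.2928e+10 + 1.5196e+8*I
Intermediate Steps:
K(r) = 36 (K(r) = -4*(2 - 1*11) = -4*(2 - 11) = -4*(-9) = 36)
A(Q) = 36*√Q
j = -42927668665 + 8157492*I*√347 (j = (-189445 + 36*√(-347))*(188 + 226409) = (-189445 + 36*(I*√347))*226597 = (-189445 + 36*I*√347)*226597 = -42927668665 + 8157492*I*√347 ≈ -4.2928e+10 + 1.5196e+8*I)
j + 35969 = (-42927668665 + 8157492*I*√347) + 35969 = -42927632696 + 8157492*I*√347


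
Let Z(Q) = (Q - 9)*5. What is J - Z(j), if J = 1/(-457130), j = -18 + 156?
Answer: -294848851/457130 ≈ -645.00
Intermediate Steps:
j = 138
Z(Q) = -45 + 5*Q (Z(Q) = (-9 + Q)*5 = -45 + 5*Q)
J = -1/457130 ≈ -2.1876e-6
J - Z(j) = -1/457130 - (-45 + 5*138) = -1/457130 - (-45 + 690) = -1/457130 - 1*645 = -1/457130 - 645 = -294848851/457130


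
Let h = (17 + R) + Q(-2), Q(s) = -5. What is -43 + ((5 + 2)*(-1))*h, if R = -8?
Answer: -71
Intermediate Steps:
h = 4 (h = (17 - 8) - 5 = 9 - 5 = 4)
-43 + ((5 + 2)*(-1))*h = -43 + ((5 + 2)*(-1))*4 = -43 + (7*(-1))*4 = -43 - 7*4 = -43 - 28 = -71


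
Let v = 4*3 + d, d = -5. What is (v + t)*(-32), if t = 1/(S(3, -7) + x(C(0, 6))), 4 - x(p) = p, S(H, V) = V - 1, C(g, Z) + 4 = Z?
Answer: -656/3 ≈ -218.67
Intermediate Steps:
C(g, Z) = -4 + Z
S(H, V) = -1 + V
x(p) = 4 - p
t = -1/6 (t = 1/((-1 - 7) + (4 - (-4 + 6))) = 1/(-8 + (4 - 1*2)) = 1/(-8 + (4 - 2)) = 1/(-8 + 2) = 1/(-6) = -1/6 ≈ -0.16667)
v = 7 (v = 4*3 - 5 = 12 - 5 = 7)
(v + t)*(-32) = (7 - 1/6)*(-32) = (41/6)*(-32) = -656/3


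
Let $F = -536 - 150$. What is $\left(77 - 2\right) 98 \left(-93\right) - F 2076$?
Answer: $740586$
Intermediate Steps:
$F = -686$
$\left(77 - 2\right) 98 \left(-93\right) - F 2076 = \left(77 - 2\right) 98 \left(-93\right) - \left(-686\right) 2076 = 75 \cdot 98 \left(-93\right) - -1424136 = 7350 \left(-93\right) + 1424136 = -683550 + 1424136 = 740586$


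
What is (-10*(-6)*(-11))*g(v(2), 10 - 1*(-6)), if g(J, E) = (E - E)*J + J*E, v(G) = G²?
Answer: -42240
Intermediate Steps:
g(J, E) = E*J (g(J, E) = 0*J + E*J = 0 + E*J = E*J)
(-10*(-6)*(-11))*g(v(2), 10 - 1*(-6)) = (-10*(-6)*(-11))*((10 - 1*(-6))*2²) = (60*(-11))*((10 + 6)*4) = -10560*4 = -660*64 = -42240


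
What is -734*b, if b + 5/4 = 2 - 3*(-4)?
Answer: -18717/2 ≈ -9358.5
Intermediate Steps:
b = 51/4 (b = -5/4 + (2 - 3*(-4)) = -5/4 + (2 + 12) = -5/4 + 14 = 51/4 ≈ 12.750)
-734*b = -734*51/4 = -18717/2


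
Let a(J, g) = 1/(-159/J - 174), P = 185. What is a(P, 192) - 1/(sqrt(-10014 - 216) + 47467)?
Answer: (-185*sqrt(10230) + 8813744*I)/(32349*(sqrt(10230) - 47467*I)) ≈ -0.0057399 + 4.489e-8*I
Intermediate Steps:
a(J, g) = 1/(-174 - 159/J)
a(P, 192) - 1/(sqrt(-10014 - 216) + 47467) = -1*185/(159 + 174*185) - 1/(sqrt(-10014 - 216) + 47467) = -1*185/(159 + 32190) - 1/(sqrt(-10230) + 47467) = -1*185/32349 - 1/(I*sqrt(10230) + 47467) = -1*185*1/32349 - 1/(47467 + I*sqrt(10230)) = -185/32349 - 1/(47467 + I*sqrt(10230))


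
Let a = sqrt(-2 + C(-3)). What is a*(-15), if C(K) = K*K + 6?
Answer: -15*sqrt(13) ≈ -54.083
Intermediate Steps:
C(K) = 6 + K**2 (C(K) = K**2 + 6 = 6 + K**2)
a = sqrt(13) (a = sqrt(-2 + (6 + (-3)**2)) = sqrt(-2 + (6 + 9)) = sqrt(-2 + 15) = sqrt(13) ≈ 3.6056)
a*(-15) = sqrt(13)*(-15) = -15*sqrt(13)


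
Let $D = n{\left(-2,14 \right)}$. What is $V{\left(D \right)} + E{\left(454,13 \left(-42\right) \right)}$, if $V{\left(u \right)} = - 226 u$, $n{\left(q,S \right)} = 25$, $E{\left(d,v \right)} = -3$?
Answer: $-5653$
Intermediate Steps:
$D = 25$
$V{\left(D \right)} + E{\left(454,13 \left(-42\right) \right)} = \left(-226\right) 25 - 3 = -5650 - 3 = -5653$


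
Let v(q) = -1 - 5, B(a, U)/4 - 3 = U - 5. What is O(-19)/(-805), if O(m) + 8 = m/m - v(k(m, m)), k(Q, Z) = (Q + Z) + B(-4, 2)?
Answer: 1/805 ≈ 0.0012422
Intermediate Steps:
B(a, U) = -8 + 4*U (B(a, U) = 12 + 4*(U - 5) = 12 + 4*(-5 + U) = 12 + (-20 + 4*U) = -8 + 4*U)
k(Q, Z) = Q + Z (k(Q, Z) = (Q + Z) + (-8 + 4*2) = (Q + Z) + (-8 + 8) = (Q + Z) + 0 = Q + Z)
v(q) = -6
O(m) = -1 (O(m) = -8 + (m/m - 1*(-6)) = -8 + (1 + 6) = -8 + 7 = -1)
O(-19)/(-805) = -1/(-805) = -1*(-1/805) = 1/805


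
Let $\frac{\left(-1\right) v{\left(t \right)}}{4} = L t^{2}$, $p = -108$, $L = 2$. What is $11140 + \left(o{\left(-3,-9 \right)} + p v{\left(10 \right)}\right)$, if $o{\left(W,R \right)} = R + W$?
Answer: $97528$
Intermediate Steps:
$v{\left(t \right)} = - 8 t^{2}$ ($v{\left(t \right)} = - 4 \cdot 2 t^{2} = - 8 t^{2}$)
$11140 + \left(o{\left(-3,-9 \right)} + p v{\left(10 \right)}\right) = 11140 - \left(12 + 108 \left(- 8 \cdot 10^{2}\right)\right) = 11140 - \left(12 + 108 \left(\left(-8\right) 100\right)\right) = 11140 - -86388 = 11140 + \left(-12 + 86400\right) = 11140 + 86388 = 97528$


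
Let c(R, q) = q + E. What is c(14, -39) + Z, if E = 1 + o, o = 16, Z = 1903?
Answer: 1881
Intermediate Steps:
E = 17 (E = 1 + 16 = 17)
c(R, q) = 17 + q (c(R, q) = q + 17 = 17 + q)
c(14, -39) + Z = (17 - 39) + 1903 = -22 + 1903 = 1881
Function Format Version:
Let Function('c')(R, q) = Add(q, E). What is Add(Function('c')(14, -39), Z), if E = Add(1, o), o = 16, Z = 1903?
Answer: 1881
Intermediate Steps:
E = 17 (E = Add(1, 16) = 17)
Function('c')(R, q) = Add(17, q) (Function('c')(R, q) = Add(q, 17) = Add(17, q))
Add(Function('c')(14, -39), Z) = Add(Add(17, -39), 1903) = Add(-22, 1903) = 1881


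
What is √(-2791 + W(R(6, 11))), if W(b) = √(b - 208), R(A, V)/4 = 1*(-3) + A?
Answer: √(-2791 + 14*I) ≈ 0.1325 + 52.83*I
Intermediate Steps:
R(A, V) = -12 + 4*A (R(A, V) = 4*(1*(-3) + A) = 4*(-3 + A) = -12 + 4*A)
W(b) = √(-208 + b)
√(-2791 + W(R(6, 11))) = √(-2791 + √(-208 + (-12 + 4*6))) = √(-2791 + √(-208 + (-12 + 24))) = √(-2791 + √(-208 + 12)) = √(-2791 + √(-196)) = √(-2791 + 14*I)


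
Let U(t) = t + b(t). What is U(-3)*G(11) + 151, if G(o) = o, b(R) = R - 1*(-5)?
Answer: 140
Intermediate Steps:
b(R) = 5 + R (b(R) = R + 5 = 5 + R)
U(t) = 5 + 2*t (U(t) = t + (5 + t) = 5 + 2*t)
U(-3)*G(11) + 151 = (5 + 2*(-3))*11 + 151 = (5 - 6)*11 + 151 = -1*11 + 151 = -11 + 151 = 140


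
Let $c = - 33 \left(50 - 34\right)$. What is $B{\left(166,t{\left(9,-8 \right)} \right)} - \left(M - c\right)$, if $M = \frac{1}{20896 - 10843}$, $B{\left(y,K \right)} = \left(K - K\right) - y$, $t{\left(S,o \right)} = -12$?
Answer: $- \frac{6976783}{10053} \approx -694.0$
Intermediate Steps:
$B{\left(y,K \right)} = - y$ ($B{\left(y,K \right)} = 0 - y = - y$)
$M = \frac{1}{10053} \approx 9.9473 \cdot 10^{-5}$
$c = -528$ ($c = \left(-33\right) 16 = -528$)
$B{\left(166,t{\left(9,-8 \right)} \right)} - \left(M - c\right) = \left(-1\right) 166 - \frac{5307985}{10053} = -166 - \frac{5307985}{10053} = - \frac{6976783}{10053}$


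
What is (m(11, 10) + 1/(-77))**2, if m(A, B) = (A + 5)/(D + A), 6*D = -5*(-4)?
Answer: 13344409/10962721 ≈ 1.2173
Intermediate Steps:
D = 10/3 (D = (-5*(-4))/6 = (1/6)*20 = 10/3 ≈ 3.3333)
m(A, B) = (5 + A)/(10/3 + A) (m(A, B) = (A + 5)/(10/3 + A) = (5 + A)/(10/3 + A))
(m(11, 10) + 1/(-77))**2 = (3*(5 + 11)/(10 + 3*11) + 1/(-77))**2 = (3*16/(10 + 33) - 1/77)**2 = (3*16/43 - 1/77)**2 = (3*(1/43)*16 - 1/77)**2 = (48/43 - 1/77)**2 = (3653/3311)**2 = 13344409/10962721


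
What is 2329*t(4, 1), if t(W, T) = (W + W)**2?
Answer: 149056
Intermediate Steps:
t(W, T) = 4*W**2 (t(W, T) = (2*W)**2 = 4*W**2)
2329*t(4, 1) = 2329*(4*4**2) = 2329*(4*16) = 2329*64 = 149056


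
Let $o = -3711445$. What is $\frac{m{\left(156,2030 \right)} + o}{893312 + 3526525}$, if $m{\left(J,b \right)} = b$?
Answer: $- \frac{3709415}{4419837} \approx -0.83926$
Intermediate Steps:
$\frac{m{\left(156,2030 \right)} + o}{893312 + 3526525} = \frac{2030 - 3711445}{893312 + 3526525} = - \frac{3709415}{4419837}$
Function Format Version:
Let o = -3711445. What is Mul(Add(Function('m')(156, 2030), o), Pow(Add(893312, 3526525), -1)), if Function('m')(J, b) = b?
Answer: Rational(-3709415, 4419837) ≈ -0.83926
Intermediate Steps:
Mul(Add(Function('m')(156, 2030), o), Pow(Add(893312, 3526525), -1)) = Mul(Add(2030, -3711445), Pow(Add(893312, 3526525), -1)) = Mul(-3709415, Pow(4419837, -1)) = Mul(-3709415, Rational(1, 4419837)) = Rational(-3709415, 4419837)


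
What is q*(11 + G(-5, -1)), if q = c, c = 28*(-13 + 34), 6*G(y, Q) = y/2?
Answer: 6223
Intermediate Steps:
G(y, Q) = y/12 (G(y, Q) = (y/2)/6 = y/12)
c = 588 (c = 28*21 = 588)
q = 588
q*(11 + G(-5, -1)) = 588*(11 + (1/12)*(-5)) = 588*(11 - 5/12) = 588*(127/12) = 6223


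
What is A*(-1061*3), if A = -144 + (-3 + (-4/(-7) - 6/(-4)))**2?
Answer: 89299065/196 ≈ 4.5561e+5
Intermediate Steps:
A = -28055/196 (A = -144 + (-3 + (-4*(-1/7) - 6*(-1/4)))**2 = -144 + (-3 + (4/7 + 3/2))**2 = -144 + (-3 + 29/14)**2 = -144 + (-13/14)**2 = -144 + 169/196 = -28055/196 ≈ -143.14)
A*(-1061*3) = -(-29766355)*3/196 = -28055/196*(-3183) = 89299065/196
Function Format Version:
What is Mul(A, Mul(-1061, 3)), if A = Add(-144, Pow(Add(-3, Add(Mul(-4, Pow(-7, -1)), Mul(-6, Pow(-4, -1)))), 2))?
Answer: Rational(89299065, 196) ≈ 4.5561e+5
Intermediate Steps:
A = Rational(-28055, 196) (A = Add(-144, Pow(Add(-3, Add(Mul(-4, Rational(-1, 7)), Mul(-6, Rational(-1, 4)))), 2)) = Add(-144, Pow(Add(-3, Add(Rational(4, 7), Rational(3, 2))), 2)) = Add(-144, Pow(Add(-3, Rational(29, 14)), 2)) = Add(-144, Pow(Rational(-13, 14), 2)) = Add(-144, Rational(169, 196)) = Rational(-28055, 196) ≈ -143.14)
Mul(A, Mul(-1061, 3)) = Mul(Rational(-28055, 196), Mul(-1061, 3)) = Mul(Rational(-28055, 196), -3183) = Rational(89299065, 196)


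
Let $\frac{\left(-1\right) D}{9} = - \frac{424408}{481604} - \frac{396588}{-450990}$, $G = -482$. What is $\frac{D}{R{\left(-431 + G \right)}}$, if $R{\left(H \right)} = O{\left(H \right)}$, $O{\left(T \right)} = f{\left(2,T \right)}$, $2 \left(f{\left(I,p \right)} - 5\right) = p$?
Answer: $- \frac{4826152}{129715823365} \approx -3.7206 \cdot 10^{-5}$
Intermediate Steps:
$f{\left(I,p \right)} = 5 + \frac{p}{2}$
$O{\left(T \right)} = 5 + \frac{T}{2}$
$R{\left(H \right)} = 5 + \frac{H}{2}$
$D = \frac{50674596}{3016647055}$ ($D = - 9 \left(- \frac{424408}{481604} - \frac{396588}{-450990}\right) = - 9 \left(\left(-424408\right) \frac{1}{481604} - - \frac{66098}{75165}\right) = - 9 \left(- \frac{106102}{120401} + \frac{66098}{75165}\right) = \left(-9\right) \left(- \frac{16891532}{9049941165}\right) = \frac{50674596}{3016647055} \approx 0.016798$)
$\frac{D}{R{\left(-431 + G \right)}} = \frac{50674596}{3016647055 \left(5 + \frac{-431 - 482}{2}\right)} = \frac{50674596}{3016647055 \left(5 + \frac{1}{2} \left(-913\right)\right)} = \frac{50674596}{3016647055 \left(5 - \frac{913}{2}\right)} = \frac{50674596}{3016647055 \left(- \frac{903}{2}\right)} = \frac{50674596}{3016647055} \left(- \frac{2}{903}\right) = - \frac{4826152}{129715823365}$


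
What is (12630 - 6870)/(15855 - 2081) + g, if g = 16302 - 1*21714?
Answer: -37269564/6887 ≈ -5411.6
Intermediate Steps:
g = -5412 (g = 16302 - 21714 = -5412)
(12630 - 6870)/(15855 - 2081) + g = (12630 - 6870)/(15855 - 2081) - 5412 = 5760/13774 - 5412 = 5760*(1/13774) - 5412 = 2880/6887 - 5412 = -37269564/6887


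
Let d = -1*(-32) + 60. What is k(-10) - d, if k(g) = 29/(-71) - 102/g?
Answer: -29184/355 ≈ -82.208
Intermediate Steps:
d = 92 (d = 32 + 60 = 92)
k(g) = -29/71 - 102/g (k(g) = 29*(-1/71) - 102/g = -29/71 - 102/g)
k(-10) - d = (-29/71 - 102/(-10)) - 1*92 = (-29/71 - 102*(-1/10)) - 92 = (-29/71 + 51/5) - 92 = 3476/355 - 92 = -29184/355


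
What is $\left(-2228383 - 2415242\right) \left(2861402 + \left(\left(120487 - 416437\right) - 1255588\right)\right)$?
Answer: $-6082517217000$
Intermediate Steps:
$\left(-2228383 - 2415242\right) \left(2861402 + \left(\left(120487 - 416437\right) - 1255588\right)\right) = - 4643625 \left(2861402 - 1551538\right) = \left(-4643625\right) 1309864 = -6082517217000$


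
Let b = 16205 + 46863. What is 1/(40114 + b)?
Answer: 1/103182 ≈ 9.6916e-6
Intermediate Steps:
b = 63068
1/(40114 + b) = 1/(40114 + 63068) = 1/103182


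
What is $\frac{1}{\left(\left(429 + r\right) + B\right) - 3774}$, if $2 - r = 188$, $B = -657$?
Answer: $- \frac{1}{4188} \approx -0.00023878$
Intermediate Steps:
$r = -186$ ($r = 2 - 188 = -186$)
$\frac{1}{\left(\left(429 + r\right) + B\right) - 3774} = \frac{1}{\left(\left(429 - 186\right) - 657\right) - 3774} = \frac{1}{\left(243 - 657\right) - 3774} = \frac{1}{-414 - 3774} = \frac{1}{-4188} = - \frac{1}{4188}$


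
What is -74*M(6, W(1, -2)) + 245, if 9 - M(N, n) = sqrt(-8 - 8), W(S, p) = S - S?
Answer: -421 + 296*I ≈ -421.0 + 296.0*I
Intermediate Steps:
W(S, p) = 0
M(N, n) = 9 - 4*I (M(N, n) = 9 - sqrt(-8 - 8) = 9 - sqrt(-16) = 9 - 4*I)
-74*M(6, W(1, -2)) + 245 = -74*(9 - 4*I) + 245 = (-666 + 296*I) + 245 = -421 + 296*I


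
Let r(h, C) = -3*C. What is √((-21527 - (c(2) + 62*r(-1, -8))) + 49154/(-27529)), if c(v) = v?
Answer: I*√17444690882763/27529 ≈ 151.72*I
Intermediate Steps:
√((-21527 - (c(2) + 62*r(-1, -8))) + 49154/(-27529)) = √((-21527 - (2 + 62*(-3*(-8)))) + 49154/(-27529)) = √((-21527 - (2 + 62*24)) + 49154*(-1/27529)) = √((-21527 - (2 + 1488)) - 49154/27529) = √((-21527 - 1*1490) - 49154/27529) = √((-21527 - 1490) - 49154/27529) = √(-23017 - 49154/27529) = √(-633684147/27529) = I*√17444690882763/27529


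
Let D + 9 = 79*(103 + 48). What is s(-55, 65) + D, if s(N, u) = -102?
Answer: 11818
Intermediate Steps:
D = 11920 (D = -9 + 79*(103 + 48) = -9 + 79*151 = -9 + 11929 = 11920)
s(-55, 65) + D = -102 + 11920 = 11818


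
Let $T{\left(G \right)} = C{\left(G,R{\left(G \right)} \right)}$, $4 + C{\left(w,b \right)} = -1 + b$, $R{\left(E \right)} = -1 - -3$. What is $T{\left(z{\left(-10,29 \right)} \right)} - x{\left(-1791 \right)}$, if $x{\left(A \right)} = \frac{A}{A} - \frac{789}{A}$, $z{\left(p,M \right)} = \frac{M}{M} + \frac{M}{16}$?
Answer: $- \frac{2651}{597} \approx -4.4405$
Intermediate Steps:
$R{\left(E \right)} = 2$ ($R{\left(E \right)} = -1 + 3 = 2$)
$C{\left(w,b \right)} = -5 + b$ ($C{\left(w,b \right)} = -4 + \left(-1 + b\right) = -5 + b$)
$z{\left(p,M \right)} = 1 + \frac{M}{16}$ ($z{\left(p,M \right)} = 1 + M \frac{1}{16} = 1 + \frac{M}{16}$)
$T{\left(G \right)} = -3$ ($T{\left(G \right)} = -5 + 2 = -3$)
$x{\left(A \right)} = 1 - \frac{789}{A}$
$T{\left(z{\left(-10,29 \right)} \right)} - x{\left(-1791 \right)} = -3 - \frac{-789 - 1791}{-1791} = -3 - \left(- \frac{1}{1791}\right) \left(-2580\right) = -3 - \frac{860}{597} = - \frac{2651}{597}$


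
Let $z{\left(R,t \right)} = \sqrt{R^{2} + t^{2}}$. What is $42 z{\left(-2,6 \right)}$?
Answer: $84 \sqrt{10} \approx 265.63$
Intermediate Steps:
$42 z{\left(-2,6 \right)} = 42 \sqrt{\left(-2\right)^{2} + 6^{2}} = 42 \sqrt{4 + 36} = 42 \sqrt{40} = 42 \cdot 2 \sqrt{10} = 84 \sqrt{10}$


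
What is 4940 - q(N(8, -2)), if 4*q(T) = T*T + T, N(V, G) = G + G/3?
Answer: 44450/9 ≈ 4938.9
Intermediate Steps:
N(V, G) = 4*G/3 (N(V, G) = G + G*(⅓) = G + G/3 = 4*G/3)
q(T) = T/4 + T²/4 (q(T) = (T*T + T)/4 = (T² + T)/4 = (T + T²)/4 = T/4 + T²/4)
4940 - q(N(8, -2)) = 4940 - (4/3)*(-2)*(1 + (4/3)*(-2))/4 = 4940 - (-8)*(1 - 8/3)/(4*3) = 4940 - (-8)*(-5)/(4*3*3) = 4940 - 1*10/9 = 4940 - 10/9 = 44450/9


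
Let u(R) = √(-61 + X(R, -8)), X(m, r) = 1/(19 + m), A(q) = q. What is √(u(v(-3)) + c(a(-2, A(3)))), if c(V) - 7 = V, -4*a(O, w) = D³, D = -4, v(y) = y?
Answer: √(92 + 5*I*√39)/2 ≈ 4.8625 + 0.80269*I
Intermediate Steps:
u(R) = √(-61 + 1/(19 + R))
a(O, w) = 16 (a(O, w) = -¼*(-4)³ = -¼*(-64) = 16)
c(V) = 7 + V
√(u(v(-3)) + c(a(-2, A(3)))) = √(√((-1158 - 61*(-3))/(19 - 3)) + (7 + 16)) = √(√((-1158 + 183)/16) + 23) = √(√((1/16)*(-975)) + 23) = √(√(-975/16) + 23) = √(5*I*√39/4 + 23) = √(23 + 5*I*√39/4)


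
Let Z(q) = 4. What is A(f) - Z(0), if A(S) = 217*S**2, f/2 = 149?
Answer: 19270464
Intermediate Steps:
f = 298 (f = 2*149 = 298)
A(f) - Z(0) = 217*298**2 - 4 = 217*88804 - 1*4 = 19270468 - 4 = 19270464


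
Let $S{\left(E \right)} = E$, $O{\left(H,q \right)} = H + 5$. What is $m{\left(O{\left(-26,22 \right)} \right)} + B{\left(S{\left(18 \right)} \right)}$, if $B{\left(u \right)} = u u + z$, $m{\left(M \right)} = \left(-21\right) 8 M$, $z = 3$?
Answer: $3855$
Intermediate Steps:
$O{\left(H,q \right)} = 5 + H$
$m{\left(M \right)} = - 168 M$
$B{\left(u \right)} = 3 + u^{2}$ ($B{\left(u \right)} = u u + 3 = u^{2} + 3 = 3 + u^{2}$)
$m{\left(O{\left(-26,22 \right)} \right)} + B{\left(S{\left(18 \right)} \right)} = - 168 \left(5 - 26\right) + \left(3 + 18^{2}\right) = \left(-168\right) \left(-21\right) + \left(3 + 324\right) = 3528 + 327 = 3855$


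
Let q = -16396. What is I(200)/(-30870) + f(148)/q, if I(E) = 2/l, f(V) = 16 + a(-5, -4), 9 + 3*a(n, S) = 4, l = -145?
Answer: -32062679/36695477700 ≈ -0.00087375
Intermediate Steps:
a(n, S) = -5/3 (a(n, S) = -3 + (1/3)*4 = -3 + 4/3 = -5/3)
f(V) = 43/3 (f(V) = 16 - 5/3 = 43/3)
I(E) = -2/145 (I(E) = 2/(-145) = 2*(-1/145) = -2/145)
I(200)/(-30870) + f(148)/q = -2/145/(-30870) + (43/3)/(-16396) = -2/145*(-1/30870) + (43/3)*(-1/16396) = 1/2238075 - 43/49188 = -32062679/36695477700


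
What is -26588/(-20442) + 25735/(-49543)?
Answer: 395587207/506379003 ≈ 0.78121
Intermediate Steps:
-26588/(-20442) + 25735/(-49543) = -26588*(-1/20442) + 25735*(-1/49543) = 13294/10221 - 25735/49543 = 395587207/506379003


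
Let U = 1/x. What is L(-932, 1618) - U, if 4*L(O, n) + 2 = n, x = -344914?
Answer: 139345257/344914 ≈ 404.00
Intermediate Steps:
L(O, n) = -1/2 + n/4
U = -1/344914 (U = 1/(-344914) = -1/344914 ≈ -2.8993e-6)
L(-932, 1618) - U = (-1/2 + (1/4)*1618) - 1*(-1/344914) = (-1/2 + 809/2) + 1/344914 = 404 + 1/344914 = 139345257/344914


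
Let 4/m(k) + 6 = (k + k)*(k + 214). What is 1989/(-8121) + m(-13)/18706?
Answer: -16221920731/66233381736 ≈ -0.24492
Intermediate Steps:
m(k) = 4/(-6 + 2*k*(214 + k)) (m(k) = 4/(-6 + (k + k)*(k + 214)) = 4/(-6 + (2*k)*(214 + k)) = 4/(-6 + 2*k*(214 + k)))
1989/(-8121) + m(-13)/18706 = 1989/(-8121) + (2/(-3 + (-13)² + 214*(-13)))/18706 = 1989*(-1/8121) + (2/(-3 + 169 - 2782))*(1/18706) = -663/2707 + (2/(-2616))*(1/18706) = -663/2707 + (2*(-1/2616))*(1/18706) = -663/2707 - 1/1308*1/18706 = -663/2707 - 1/24467448 = -16221920731/66233381736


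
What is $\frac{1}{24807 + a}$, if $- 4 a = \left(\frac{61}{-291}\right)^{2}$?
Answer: $\frac{338724}{8402722547} \approx 4.0311 \cdot 10^{-5}$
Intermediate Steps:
$a = - \frac{3721}{338724}$ ($a = - \frac{\left(\frac{61}{-291}\right)^{2}}{4} = - \frac{\left(61 \left(- \frac{1}{291}\right)\right)^{2}}{4} = - \frac{\left(- \frac{61}{291}\right)^{2}}{4} = \left(- \frac{1}{4}\right) \frac{3721}{84681} = - \frac{3721}{338724} \approx -0.010985$)
$\frac{1}{24807 + a} = \frac{1}{24807 - \frac{3721}{338724}} = \frac{1}{\frac{8402722547}{338724}} = \frac{338724}{8402722547}$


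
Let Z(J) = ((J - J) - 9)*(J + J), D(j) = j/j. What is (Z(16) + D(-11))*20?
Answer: -5740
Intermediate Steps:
D(j) = 1
Z(J) = -18*J (Z(J) = (0 - 9)*(2*J) = -18*J)
(Z(16) + D(-11))*20 = (-18*16 + 1)*20 = (-288 + 1)*20 = -287*20 = -5740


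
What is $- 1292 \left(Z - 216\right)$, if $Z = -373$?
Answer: $760988$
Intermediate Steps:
$- 1292 \left(Z - 216\right) = - 1292 \left(-373 - 216\right) = \left(-1292\right) \left(-589\right) = 760988$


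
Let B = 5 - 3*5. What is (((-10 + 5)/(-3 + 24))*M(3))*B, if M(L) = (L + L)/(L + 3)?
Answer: 50/21 ≈ 2.3810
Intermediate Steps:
M(L) = 2*L/(3 + L) (M(L) = (2*L)/(3 + L) = 2*L/(3 + L))
B = -10 (B = 5 - 15 = -10)
(((-10 + 5)/(-3 + 24))*M(3))*B = (((-10 + 5)/(-3 + 24))*(2*3/(3 + 3)))*(-10) = ((-5/21)*(2*3/6))*(-10) = ((-5*1/21)*(2*3*(⅙)))*(-10) = -5/21*1*(-10) = -5/21*(-10) = 50/21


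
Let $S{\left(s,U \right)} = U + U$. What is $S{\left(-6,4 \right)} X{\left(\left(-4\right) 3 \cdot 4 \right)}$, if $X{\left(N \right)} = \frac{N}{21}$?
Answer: $- \frac{128}{7} \approx -18.286$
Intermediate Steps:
$S{\left(s,U \right)} = 2 U$
$X{\left(N \right)} = \frac{N}{21}$ ($X{\left(N \right)} = N \frac{1}{21} = \frac{N}{21}$)
$S{\left(-6,4 \right)} X{\left(\left(-4\right) 3 \cdot 4 \right)} = 2 \cdot 4 \frac{\left(-4\right) 3 \cdot 4}{21} = 8 \frac{\left(-12\right) 4}{21} = 8 \cdot \frac{1}{21} \left(-48\right) = 8 \left(- \frac{16}{7}\right) = - \frac{128}{7}$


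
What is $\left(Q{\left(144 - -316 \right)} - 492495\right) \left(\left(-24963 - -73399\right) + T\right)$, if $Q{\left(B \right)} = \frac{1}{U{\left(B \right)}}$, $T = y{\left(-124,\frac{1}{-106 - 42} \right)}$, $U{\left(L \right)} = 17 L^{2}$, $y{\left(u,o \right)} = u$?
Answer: $- \frac{10698710601539961}{449650} \approx -2.3793 \cdot 10^{10}$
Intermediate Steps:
$T = -124$
$Q{\left(B \right)} = \frac{1}{17 B^{2}}$
$\left(Q{\left(144 - -316 \right)} - 492495\right) \left(\left(-24963 - -73399\right) + T\right) = \left(\frac{1}{17 \left(144 - -316\right)^{2}} - 492495\right) \left(\left(-24963 - -73399\right) - 124\right) = \left(\frac{1}{17 \left(144 + 316\right)^{2}} - 492495\right) \left(\left(-24963 + 73399\right) - 124\right) = \left(\frac{1}{17 \cdot 211600} - 492495\right) \left(48436 - 124\right) = \left(\frac{1}{17} \cdot \frac{1}{211600} - 492495\right) 48312 = \left(\frac{1}{3597200} - 492495\right) 48312 = \left(- \frac{1771603013999}{3597200}\right) 48312 = - \frac{10698710601539961}{449650}$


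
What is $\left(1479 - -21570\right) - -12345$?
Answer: $35394$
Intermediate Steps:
$\left(1479 - -21570\right) - -12345 = \left(1479 + 21570\right) + 12345 = 23049 + 12345 = 35394$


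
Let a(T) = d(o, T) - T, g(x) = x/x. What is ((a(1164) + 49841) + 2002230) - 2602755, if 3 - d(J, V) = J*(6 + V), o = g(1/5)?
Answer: -553015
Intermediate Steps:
g(x) = 1
o = 1
d(J, V) = 3 - J*(6 + V)
a(T) = -3 - 2*T (a(T) = (3 - 6*1 - 1*1*T) - T = (3 - 6 - T) - T = (-3 - T) - T = -3 - 2*T)
((a(1164) + 49841) + 2002230) - 2602755 = (((-3 - 2*1164) + 49841) + 2002230) - 2602755 = (((-3 - 2328) + 49841) + 2002230) - 2602755 = ((-2331 + 49841) + 2002230) - 2602755 = (47510 + 2002230) - 2602755 = 2049740 - 2602755 = -553015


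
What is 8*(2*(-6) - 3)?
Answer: -120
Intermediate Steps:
8*(2*(-6) - 3) = 8*(-12 - 3) = 8*(-15) = -120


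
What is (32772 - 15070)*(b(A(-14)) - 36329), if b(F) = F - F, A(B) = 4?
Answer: -643095958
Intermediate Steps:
b(F) = 0
(32772 - 15070)*(b(A(-14)) - 36329) = (32772 - 15070)*(0 - 36329) = 17702*(-36329) = -643095958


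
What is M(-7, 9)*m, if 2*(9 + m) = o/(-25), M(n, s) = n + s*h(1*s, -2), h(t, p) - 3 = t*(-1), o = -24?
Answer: 12993/25 ≈ 519.72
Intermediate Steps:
h(t, p) = 3 - t (h(t, p) = 3 + t*(-1) = 3 - t)
M(n, s) = n + s*(3 - s)
m = -213/25 (m = -9 + (-24/(-25))/2 = -9 + (-24*(-1/25))/2 = -9 + (1/2)*(24/25) = -9 + 12/25 = -213/25 ≈ -8.5200)
M(-7, 9)*m = (-7 - 1*9*(-3 + 9))*(-213/25) = (-7 - 1*9*6)*(-213/25) = (-7 - 54)*(-213/25) = -61*(-213/25) = 12993/25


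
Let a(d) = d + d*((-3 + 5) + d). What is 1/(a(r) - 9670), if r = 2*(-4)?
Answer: -1/9630 ≈ -0.00010384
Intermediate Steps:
r = -8
a(d) = d + d*(2 + d)
1/(a(r) - 9670) = 1/(-8*(3 - 8) - 9670) = 1/(-8*(-5) - 9670) = 1/(40 - 9670) = 1/(-9630) = -1/9630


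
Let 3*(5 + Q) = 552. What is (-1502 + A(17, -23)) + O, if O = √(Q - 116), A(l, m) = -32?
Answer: -1534 + 3*√7 ≈ -1526.1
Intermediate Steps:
Q = 179 (Q = -5 + (⅓)*552 = -5 + 184 = 179)
O = 3*√7 (O = √(179 - 116) = √63 = 3*√7 ≈ 7.9373)
(-1502 + A(17, -23)) + O = (-1502 - 32) + 3*√7 = -1534 + 3*√7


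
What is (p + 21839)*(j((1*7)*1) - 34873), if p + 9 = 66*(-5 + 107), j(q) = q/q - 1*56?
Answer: -997613536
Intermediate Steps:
j(q) = -55 (j(q) = 1 - 56 = -55)
p = 6723 (p = -9 + 66*(-5 + 107) = -9 + 66*102 = -9 + 6732 = 6723)
(p + 21839)*(j((1*7)*1) - 34873) = (6723 + 21839)*(-55 - 34873) = 28562*(-34928) = -997613536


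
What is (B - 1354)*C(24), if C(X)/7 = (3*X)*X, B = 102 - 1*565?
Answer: -21978432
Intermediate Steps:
B = -463 (B = 102 - 565 = -463)
C(X) = 21*X**2 (C(X) = 7*((3*X)*X) = 7*(3*X**2) = 21*X**2)
(B - 1354)*C(24) = (-463 - 1354)*(21*24**2) = -38157*576 = -1817*12096 = -21978432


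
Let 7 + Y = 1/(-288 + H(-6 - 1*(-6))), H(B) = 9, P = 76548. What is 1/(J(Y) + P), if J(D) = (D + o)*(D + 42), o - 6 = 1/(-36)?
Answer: 77841/5955763277 ≈ 1.3070e-5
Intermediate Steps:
o = 215/36 (o = 6 + 1/(-36) = 6 - 1/36 = 215/36 ≈ 5.9722)
Y = -1954/279 (Y = -7 + 1/(-288 + 9) = -7 + 1/(-279) = -7 - 1/279 = -1954/279 ≈ -7.0036)
J(D) = (42 + D)*(215/36 + D) (J(D) = (D + 215/36)*(D + 42) = (215/36 + D)*(42 + D) = (42 + D)*(215/36 + D))
1/(J(Y) + P) = 1/((1505/6 + (-1954/279)² + (1727/36)*(-1954/279)) + 76548) = 1/((1505/6 + 3818116/77841 - 1687279/5022) + 76548) = 1/(-2809591/77841 + 76548) = 1/(5955763277/77841) = 77841/5955763277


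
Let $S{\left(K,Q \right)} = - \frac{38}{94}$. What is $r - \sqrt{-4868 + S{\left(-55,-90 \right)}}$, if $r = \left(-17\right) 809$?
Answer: $-13753 - \frac{i \sqrt{10754305}}{47} \approx -13753.0 - 69.774 i$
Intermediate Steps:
$S{\left(K,Q \right)} = - \frac{19}{47}$ ($S{\left(K,Q \right)} = \left(-38\right) \frac{1}{94} = - \frac{19}{47}$)
$r = -13753$
$r - \sqrt{-4868 + S{\left(-55,-90 \right)}} = -13753 - \sqrt{-4868 - \frac{19}{47}} = -13753 - \sqrt{- \frac{228815}{47}} = -13753 - \frac{i \sqrt{10754305}}{47}$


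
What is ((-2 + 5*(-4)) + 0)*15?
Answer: -330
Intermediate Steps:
((-2 + 5*(-4)) + 0)*15 = ((-2 - 20) + 0)*15 = (-22 + 0)*15 = -22*15 = -330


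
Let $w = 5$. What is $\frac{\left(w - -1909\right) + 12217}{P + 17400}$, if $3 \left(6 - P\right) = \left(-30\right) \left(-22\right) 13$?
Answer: $\frac{14131}{14546} \approx 0.97147$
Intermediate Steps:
$P = -2854$ ($P = 6 - \frac{\left(-30\right) \left(-22\right) 13}{3} = 6 - \frac{660 \cdot 13}{3} = 6 - 2860 = -2854$)
$\frac{\left(w - -1909\right) + 12217}{P + 17400} = \frac{\left(5 - -1909\right) + 12217}{-2854 + 17400} = \frac{\left(5 + 1909\right) + 12217}{14546} = \left(1914 + 12217\right) \frac{1}{14546} = 14131 \cdot \frac{1}{14546} = \frac{14131}{14546}$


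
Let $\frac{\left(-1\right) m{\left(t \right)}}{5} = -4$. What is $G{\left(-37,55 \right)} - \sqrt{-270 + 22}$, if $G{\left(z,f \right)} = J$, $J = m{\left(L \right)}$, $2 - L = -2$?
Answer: $20 - 2 i \sqrt{62} \approx 20.0 - 15.748 i$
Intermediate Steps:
$L = 4$ ($L = 2 - -2 = 2 + 2 = 4$)
$m{\left(t \right)} = 20$ ($m{\left(t \right)} = \left(-5\right) \left(-4\right) = 20$)
$J = 20$
$G{\left(z,f \right)} = 20$
$G{\left(-37,55 \right)} - \sqrt{-270 + 22} = 20 - \sqrt{-270 + 22} = 20 - \sqrt{-248} = 20 - 2 i \sqrt{62}$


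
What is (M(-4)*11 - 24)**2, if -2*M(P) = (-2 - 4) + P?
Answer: 961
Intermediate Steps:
M(P) = 3 - P/2 (M(P) = -((-2 - 4) + P)/2 = -(-6 + P)/2 = 3 - P/2)
(M(-4)*11 - 24)**2 = ((3 - 1/2*(-4))*11 - 24)**2 = ((3 + 2)*11 - 24)**2 = (5*11 - 24)**2 = (55 - 24)**2 = 31**2 = 961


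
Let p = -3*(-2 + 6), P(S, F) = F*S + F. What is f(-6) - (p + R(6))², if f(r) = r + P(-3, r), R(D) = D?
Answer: -30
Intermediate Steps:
P(S, F) = F + F*S
p = -12 (p = -3*4 = -12)
f(r) = -r (f(r) = r + r*(1 - 3) = r + r*(-2) = r - 2*r = -r)
f(-6) - (p + R(6))² = -1*(-6) - (-12 + 6)² = 6 - 1*(-6)² = 6 - 1*36 = 6 - 36 = -30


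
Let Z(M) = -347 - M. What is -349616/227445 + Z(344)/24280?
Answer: -345833639/220894584 ≈ -1.5656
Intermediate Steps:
-349616/227445 + Z(344)/24280 = -349616/227445 + (-347 - 1*344)/24280 = -349616*1/227445 + (-347 - 344)*(1/24280) = -349616/227445 - 691*1/24280 = -349616/227445 - 691/24280 = -345833639/220894584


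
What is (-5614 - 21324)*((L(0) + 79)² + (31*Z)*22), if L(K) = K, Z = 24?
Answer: -609041242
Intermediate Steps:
(-5614 - 21324)*((L(0) + 79)² + (31*Z)*22) = (-5614 - 21324)*((0 + 79)² + (31*24)*22) = -26938*(79² + 744*22) = -26938*(6241 + 16368) = -26938*22609 = -609041242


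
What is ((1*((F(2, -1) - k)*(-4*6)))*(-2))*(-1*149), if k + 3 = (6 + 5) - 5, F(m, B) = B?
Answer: 28608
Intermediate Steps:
k = 3 (k = -3 + ((6 + 5) - 5) = -3 + (11 - 5) = -3 + 6 = 3)
((1*((F(2, -1) - k)*(-4*6)))*(-2))*(-1*149) = ((1*((-1 - 1*3)*(-4*6)))*(-2))*(-1*149) = ((1*((-1 - 3)*(-24)))*(-2))*(-149) = ((1*(-4*(-24)))*(-2))*(-149) = ((1*96)*(-2))*(-149) = (96*(-2))*(-149) = -192*(-149) = 28608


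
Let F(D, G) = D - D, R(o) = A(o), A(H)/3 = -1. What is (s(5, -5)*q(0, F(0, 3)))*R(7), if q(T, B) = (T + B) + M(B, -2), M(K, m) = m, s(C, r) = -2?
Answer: -12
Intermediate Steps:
A(H) = -3 (A(H) = 3*(-1) = -3)
R(o) = -3
F(D, G) = 0
q(T, B) = -2 + B + T (q(T, B) = (T + B) - 2 = (B + T) - 2 = -2 + B + T)
(s(5, -5)*q(0, F(0, 3)))*R(7) = -2*(-2 + 0 + 0)*(-3) = -2*(-2)*(-3) = 4*(-3) = -12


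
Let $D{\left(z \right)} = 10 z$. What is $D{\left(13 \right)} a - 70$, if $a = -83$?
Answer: $-10860$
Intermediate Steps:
$D{\left(13 \right)} a - 70 = 10 \cdot 13 \left(-83\right) - 70 = 130 \left(-83\right) - 70 = -10790 - 70 = -10860$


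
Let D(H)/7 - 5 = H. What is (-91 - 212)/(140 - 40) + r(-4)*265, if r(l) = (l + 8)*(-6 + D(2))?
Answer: 4557697/100 ≈ 45577.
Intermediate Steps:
D(H) = 35 + 7*H
r(l) = 344 + 43*l (r(l) = (l + 8)*(-6 + (35 + 7*2)) = (8 + l)*(-6 + (35 + 14)) = (8 + l)*(-6 + 49) = (8 + l)*43 = 344 + 43*l)
(-91 - 212)/(140 - 40) + r(-4)*265 = (-91 - 212)/(140 - 40) + (344 + 43*(-4))*265 = -303/100 + (344 - 172)*265 = -303*1/100 + 172*265 = -303/100 + 45580 = 4557697/100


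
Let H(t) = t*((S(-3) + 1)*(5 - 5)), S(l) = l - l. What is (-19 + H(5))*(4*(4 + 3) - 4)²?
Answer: -10944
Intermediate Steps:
S(l) = 0
H(t) = 0 (H(t) = t*((0 + 1)*(5 - 5)) = t*(1*0) = t*0 = 0)
(-19 + H(5))*(4*(4 + 3) - 4)² = (-19 + 0)*(4*(4 + 3) - 4)² = -19*(4*7 - 4)² = -19*(28 - 4)² = -19*24² = -19*576 = -10944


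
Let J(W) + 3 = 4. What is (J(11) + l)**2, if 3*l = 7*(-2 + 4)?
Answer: 289/9 ≈ 32.111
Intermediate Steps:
J(W) = 1 (J(W) = -3 + 4 = 1)
l = 14/3 (l = (7*(-2 + 4))/3 = (7*2)/3 = (1/3)*14 = 14/3 ≈ 4.6667)
(J(11) + l)**2 = (1 + 14/3)**2 = (17/3)**2 = 289/9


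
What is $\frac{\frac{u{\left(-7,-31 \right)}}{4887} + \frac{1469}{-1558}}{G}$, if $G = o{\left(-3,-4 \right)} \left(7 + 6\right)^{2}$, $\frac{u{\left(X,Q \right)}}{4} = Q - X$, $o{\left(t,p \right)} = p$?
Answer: $\frac{2442857}{1715675832} \approx 0.0014238$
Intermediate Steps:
$u{\left(X,Q \right)} = - 4 X + 4 Q$ ($u{\left(X,Q \right)} = 4 \left(Q - X\right) = - 4 X + 4 Q$)
$G = -676$ ($G = - 4 \left(7 + 6\right)^{2} = - 4 \cdot 13^{2} = \left(-4\right) 169 = -676$)
$\frac{\frac{u{\left(-7,-31 \right)}}{4887} + \frac{1469}{-1558}}{G} = \frac{\frac{\left(-4\right) \left(-7\right) + 4 \left(-31\right)}{4887} + \frac{1469}{-1558}}{-676} = \left(\left(28 - 124\right) \frac{1}{4887} + 1469 \left(- \frac{1}{1558}\right)\right) \left(- \frac{1}{676}\right) = \left(\left(-96\right) \frac{1}{4887} - \frac{1469}{1558}\right) \left(- \frac{1}{676}\right) = \left(- \frac{32}{1629} - \frac{1469}{1558}\right) \left(- \frac{1}{676}\right) = \left(- \frac{2442857}{2537982}\right) \left(- \frac{1}{676}\right) = \frac{2442857}{1715675832}$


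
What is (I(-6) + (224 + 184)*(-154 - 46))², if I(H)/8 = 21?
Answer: 6631170624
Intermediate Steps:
I(H) = 168 (I(H) = 8*21 = 168)
(I(-6) + (224 + 184)*(-154 - 46))² = (168 + (224 + 184)*(-154 - 46))² = (168 + 408*(-200))² = (168 - 81600)² = (-81432)² = 6631170624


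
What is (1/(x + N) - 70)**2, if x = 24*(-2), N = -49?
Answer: 46117681/9409 ≈ 4901.4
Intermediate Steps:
x = -48
(1/(x + N) - 70)**2 = (1/(-48 - 49) - 70)**2 = (1/(-97) - 70)**2 = (-1/97 - 70)**2 = (-6791/97)**2 = 46117681/9409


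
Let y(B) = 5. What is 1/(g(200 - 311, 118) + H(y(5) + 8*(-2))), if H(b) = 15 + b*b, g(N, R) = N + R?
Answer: 1/143 ≈ 0.0069930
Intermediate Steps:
H(b) = 15 + b**2
1/(g(200 - 311, 118) + H(y(5) + 8*(-2))) = 1/(((200 - 311) + 118) + (15 + (5 + 8*(-2))**2)) = 1/((-111 + 118) + (15 + (5 - 16)**2)) = 1/(7 + (15 + (-11)**2)) = 1/(7 + (15 + 121)) = 1/(7 + 136) = 1/143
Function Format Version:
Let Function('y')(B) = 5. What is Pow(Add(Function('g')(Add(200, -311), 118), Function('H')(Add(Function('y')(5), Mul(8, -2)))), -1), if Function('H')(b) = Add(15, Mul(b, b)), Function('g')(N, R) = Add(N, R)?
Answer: Rational(1, 143) ≈ 0.0069930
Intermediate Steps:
Function('H')(b) = Add(15, Pow(b, 2))
Pow(Add(Function('g')(Add(200, -311), 118), Function('H')(Add(Function('y')(5), Mul(8, -2)))), -1) = Pow(Add(Add(Add(200, -311), 118), Add(15, Pow(Add(5, Mul(8, -2)), 2))), -1) = Pow(Add(Add(-111, 118), Add(15, Pow(Add(5, -16), 2))), -1) = Pow(Add(7, Add(15, Pow(-11, 2))), -1) = Pow(Add(7, Add(15, 121)), -1) = Pow(Add(7, 136), -1) = Pow(143, -1) = Rational(1, 143)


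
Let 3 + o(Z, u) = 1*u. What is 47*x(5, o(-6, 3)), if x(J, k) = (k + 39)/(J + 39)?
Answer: 1833/44 ≈ 41.659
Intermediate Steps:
o(Z, u) = -3 + u (o(Z, u) = -3 + 1*u = -3 + u)
x(J, k) = (39 + k)/(39 + J)
47*x(5, o(-6, 3)) = 47*((39 + (-3 + 3))/(39 + 5)) = 47*((39 + 0)/44) = 47*((1/44)*39) = 47*(39/44) = 1833/44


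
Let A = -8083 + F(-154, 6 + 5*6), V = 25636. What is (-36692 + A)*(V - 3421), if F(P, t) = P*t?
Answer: -1117836585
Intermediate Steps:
A = -13627 (A = -8083 - 154*(6 + 5*6) = -8083 - 154*(6 + 30) = -8083 - 154*36 = -8083 - 5544 = -13627)
(-36692 + A)*(V - 3421) = (-36692 - 13627)*(25636 - 3421) = -50319*22215 = -1117836585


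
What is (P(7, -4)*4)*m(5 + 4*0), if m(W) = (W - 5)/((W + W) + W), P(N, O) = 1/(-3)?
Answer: 0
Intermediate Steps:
P(N, O) = -⅓
m(W) = (-5 + W)/(3*W) (m(W) = (-5 + W)/(2*W + W) = (-5 + W)/((3*W)) = (-5 + W)*(1/(3*W)) = (-5 + W)/(3*W))
(P(7, -4)*4)*m(5 + 4*0) = (-⅓*4)*((-5 + (5 + 4*0))/(3*(5 + 4*0))) = -4*(-5 + (5 + 0))/(9*(5 + 0)) = -4*(-5 + 5)/(9*5) = -4*0/(9*5) = -4/3*0 = 0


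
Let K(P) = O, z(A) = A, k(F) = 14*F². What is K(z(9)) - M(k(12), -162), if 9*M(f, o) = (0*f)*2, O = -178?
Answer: -178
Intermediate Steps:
M(f, o) = 0 (M(f, o) = ((0*f)*2)/9 = (0*2)/9 = (⅑)*0 = 0)
K(P) = -178
K(z(9)) - M(k(12), -162) = -178 - 1*0 = -178 + 0 = -178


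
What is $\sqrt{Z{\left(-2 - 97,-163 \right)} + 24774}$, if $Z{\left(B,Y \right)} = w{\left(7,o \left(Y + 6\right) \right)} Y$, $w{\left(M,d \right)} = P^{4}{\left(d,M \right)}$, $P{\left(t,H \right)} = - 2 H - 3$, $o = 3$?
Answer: $i \sqrt{13589149} \approx 3686.3 i$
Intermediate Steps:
$P{\left(t,H \right)} = -3 - 2 H$
$w{\left(M,d \right)} = \left(-3 - 2 M\right)^{4}$
$Z{\left(B,Y \right)} = 83521 Y$ ($Z{\left(B,Y \right)} = \left(3 + 2 \cdot 7\right)^{4} Y = \left(3 + 14\right)^{4} Y = 17^{4} Y = 83521 Y$)
$\sqrt{Z{\left(-2 - 97,-163 \right)} + 24774} = \sqrt{83521 \left(-163\right) + 24774} = \sqrt{-13613923 + 24774} = \sqrt{-13589149} = i \sqrt{13589149}$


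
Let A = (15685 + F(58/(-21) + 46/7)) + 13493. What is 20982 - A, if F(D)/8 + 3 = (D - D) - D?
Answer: -170972/21 ≈ -8141.5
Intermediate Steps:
F(D) = -24 - 8*D (F(D) = -24 + 8*((D - D) - D) = -24 + 8*(0 - D) = -24 + 8*(-D) = -24 - 8*D)
A = 611594/21 (A = (15685 + (-24 - 8*(58/(-21) + 46/7))) + 13493 = (15685 + (-24 - 8*(58*(-1/21) + 46*(1/7)))) + 13493 = (15685 + (-24 - 8*(-58/21 + 46/7))) + 13493 = (15685 + (-24 - 8*80/21)) + 13493 = (15685 + (-24 - 640/21)) + 13493 = (15685 - 1144/21) + 13493 = 328241/21 + 13493 = 611594/21 ≈ 29124.)
20982 - A = 20982 - 1*611594/21 = 20982 - 611594/21 = -170972/21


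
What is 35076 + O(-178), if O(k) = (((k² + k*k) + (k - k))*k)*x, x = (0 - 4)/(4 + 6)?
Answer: 22734388/5 ≈ 4.5469e+6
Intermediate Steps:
x = -⅖ (x = -4/10 = -4*⅒ = -⅖ ≈ -0.40000)
O(k) = -4*k³/5 (O(k) = (((k² + k*k) + (k - k))*k)*(-⅖) = (((k² + k²) + 0)*k)*(-⅖) = ((2*k² + 0)*k)*(-⅖) = ((2*k²)*k)*(-⅖) = (2*k³)*(-⅖) = -4*k³/5)
35076 + O(-178) = 35076 - ⅘*(-178)³ = 35076 - ⅘*(-5639752) = 35076 + 22559008/5 = 22734388/5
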